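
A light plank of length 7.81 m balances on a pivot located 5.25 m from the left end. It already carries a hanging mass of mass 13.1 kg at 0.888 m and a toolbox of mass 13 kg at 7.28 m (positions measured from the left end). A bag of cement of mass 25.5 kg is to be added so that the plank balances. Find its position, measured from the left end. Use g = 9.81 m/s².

x ≈ 6.46 m from the left end

Sum moments about the pivot (at 5.25 m from the left end) (the support reaction has zero arm there).
Hanging mass: 13.1 × 9.81 = 128.5 N down at 0.888 m → arm 4.362 m, τ = 128.5 × 4.362 = 560.5 N·m counterclockwise.
Toolbox: 13 × 9.81 = 127.5 N down at 7.28 m → arm 2.03 m, τ = 127.5 × 2.03 = 258.8 N·m clockwise.
Net moment of existing loads = 301.7 N·m counterclockwise.
The bag of cement weighs 25.5 × 9.81 = 250.2 N and must supply an equal clockwise moment, so its lever arm about the pivot is 301.7 / 250.2 = 1.21 m.
That puts it at 5.25 + 1.21 = 6.46 m from the left end.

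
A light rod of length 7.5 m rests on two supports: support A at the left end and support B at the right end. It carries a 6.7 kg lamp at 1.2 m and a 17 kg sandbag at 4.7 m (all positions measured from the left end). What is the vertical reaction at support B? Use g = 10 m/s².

R_B ≈ 117 N

Sum moments about support A (its reaction then has zero moment arm).
Lamp: 6.7 × 10 = 67 N down at 1.2 m → arm 1.2 m, τ = 67 × 1.2 = 80.4 N·m clockwise.
Sandbag: 17 × 10 = 170 N down at 4.7 m → arm 4.7 m, τ = 170 × 4.7 = 799 N·m clockwise.
Net load moment about support A = 879.4 N·m clockwise.
Reaction R at support B is upward at 7.5 m, arm 7.5 m → moment R × 7.5 counterclockwise.
Setting net torque to zero: R × 7.5 = 879.4 → R = 117 N.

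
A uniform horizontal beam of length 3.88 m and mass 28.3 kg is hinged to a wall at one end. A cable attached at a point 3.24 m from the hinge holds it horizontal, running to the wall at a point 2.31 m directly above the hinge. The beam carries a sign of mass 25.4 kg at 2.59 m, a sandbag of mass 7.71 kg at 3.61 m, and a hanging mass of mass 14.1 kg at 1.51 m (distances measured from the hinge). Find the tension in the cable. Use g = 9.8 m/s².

Taking torques about the hinge:
Beam weight: 28.3 × 9.8 = 277.3 N down at 1.94 m → arm 1.94 m, τ = 277.3 × 1.94 = 538 N·m clockwise.
Sign: 25.4 × 9.8 = 248.9 N down at 2.59 m → arm 2.59 m, τ = 248.9 × 2.59 = 644.7 N·m clockwise.
Sandbag: 7.71 × 9.8 = 75.56 N down at 3.61 m → arm 3.61 m, τ = 75.56 × 3.61 = 272.8 N·m clockwise.
Hanging mass: 14.1 × 9.8 = 138.2 N down at 1.51 m → arm 1.51 m, τ = 138.2 × 1.51 = 208.7 N·m clockwise.
Total clockwise load moment = 1664 N·m.
The cable tension T acts at 3.24 m; only its component perpendicular to the beam, T sinθ, produces torque. sinθ = h/√(h²+d²) = 2.31/√(2.31²+3.24²) = 0.5805.
Setting net torque to zero: T × 3.24 × 0.5805 = 1664 → T = 1664 / 1.881 = 885 N.

T ≈ 885 N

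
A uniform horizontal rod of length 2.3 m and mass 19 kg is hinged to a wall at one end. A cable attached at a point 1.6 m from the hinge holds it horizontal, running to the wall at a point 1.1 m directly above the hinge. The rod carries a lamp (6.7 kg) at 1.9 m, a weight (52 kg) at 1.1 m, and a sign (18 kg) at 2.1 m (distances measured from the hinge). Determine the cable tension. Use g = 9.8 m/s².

T ≈ 1400 N

About the hinge:
Beam weight: 19 × 9.8 = 186.2 N down at 1.15 m → arm 1.15 m, τ = 186.2 × 1.15 = 214.1 N·m clockwise.
Lamp: 6.7 × 9.8 = 65.66 N down at 1.9 m → arm 1.9 m, τ = 65.66 × 1.9 = 124.8 N·m clockwise.
Weight: 52 × 9.8 = 509.6 N down at 1.1 m → arm 1.1 m, τ = 509.6 × 1.1 = 560.6 N·m clockwise.
Sign: 18 × 9.8 = 176.4 N down at 2.1 m → arm 2.1 m, τ = 176.4 × 2.1 = 370.4 N·m clockwise.
Total clockwise load moment = 1270 N·m.
The cable tension T acts at 1.6 m; only its component perpendicular to the rod, T sinθ, produces torque. sinθ = h/√(h²+d²) = 1.1/√(1.1²+1.6²) = 0.5665.
Στ = 0 ⇒ T × 1.6 × 0.5665 = 1270 ⇒ T = 1270 / 0.9064 = 1400 N.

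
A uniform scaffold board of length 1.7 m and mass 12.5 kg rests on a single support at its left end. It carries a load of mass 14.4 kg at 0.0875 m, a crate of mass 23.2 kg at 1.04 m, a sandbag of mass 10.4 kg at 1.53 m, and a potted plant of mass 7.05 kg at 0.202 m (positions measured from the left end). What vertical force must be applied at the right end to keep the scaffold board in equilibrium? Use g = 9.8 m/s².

F ≈ 308 N

Choose the left end as the axis so the unknown pivot reaction has zero arm there.
Beam weight: 12.5 × 9.8 = 122.5 N down at 0.85 m → arm 0.85 m, τ = 122.5 × 0.85 = 104.1 N·m clockwise.
Load: 14.4 × 9.8 = 141.1 N down at 0.0875 m → arm 0.0875 m, τ = 141.1 × 0.0875 = 12.35 N·m clockwise.
Crate: 23.2 × 9.8 = 227.4 N down at 1.04 m → arm 1.04 m, τ = 227.4 × 1.04 = 236.5 N·m clockwise.
Sandbag: 10.4 × 9.8 = 101.9 N down at 1.53 m → arm 1.53 m, τ = 101.9 × 1.53 = 155.9 N·m clockwise.
Potted plant: 7.05 × 9.8 = 69.09 N down at 0.202 m → arm 0.202 m, τ = 69.09 × 0.202 = 13.96 N·m clockwise.
Net moment of the loads = 522.8 N·m clockwise.
The upward force F acts at the right end, arm 1.7 m, giving F × 1.7 counterclockwise.
Στ = 0 ⇒ F × 1.7 = 522.8 ⇒ F = 522.8 / 1.7 = 308 N.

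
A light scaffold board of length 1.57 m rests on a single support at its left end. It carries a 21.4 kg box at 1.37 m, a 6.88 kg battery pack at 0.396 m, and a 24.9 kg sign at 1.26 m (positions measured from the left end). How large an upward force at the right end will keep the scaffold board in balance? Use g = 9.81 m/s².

F ≈ 396 N

Taking torques about the left end:
Box: 21.4 × 9.81 = 209.9 N down at 1.37 m → arm 1.37 m, τ = 209.9 × 1.37 = 287.6 N·m clockwise.
Battery pack: 6.88 × 9.81 = 67.49 N down at 0.396 m → arm 0.396 m, τ = 67.49 × 0.396 = 26.73 N·m clockwise.
Sign: 24.9 × 9.81 = 244.3 N down at 1.26 m → arm 1.26 m, τ = 244.3 × 1.26 = 307.8 N·m clockwise.
Net moment of the loads = 622.1 N·m clockwise.
The upward force F acts at the right end, arm 1.57 m, giving F × 1.57 counterclockwise.
Setting net torque to zero: F × 1.57 = 622.1 → F = 622.1 / 1.57 = 396 N.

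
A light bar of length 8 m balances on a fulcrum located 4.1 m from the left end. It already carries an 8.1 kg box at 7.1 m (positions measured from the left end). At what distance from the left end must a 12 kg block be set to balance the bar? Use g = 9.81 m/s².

Sum moments about the fulcrum (at 4.1 m from the left end) (the support reaction has zero arm there).
Box: 8.1 × 9.81 = 79.46 N down at 7.1 m → arm 3 m, τ = 79.46 × 3 = 238.4 N·m clockwise.
Net moment of existing loads = 238.4 N·m clockwise.
The block weighs 12 × 9.81 = 117.7 N and must supply an equal counterclockwise moment, so its lever arm about the fulcrum is 238.4 / 117.7 = 2.03 m.
That puts it at 4.1 − 2.03 = 2.07 m from the left end.

x ≈ 2.07 m from the left end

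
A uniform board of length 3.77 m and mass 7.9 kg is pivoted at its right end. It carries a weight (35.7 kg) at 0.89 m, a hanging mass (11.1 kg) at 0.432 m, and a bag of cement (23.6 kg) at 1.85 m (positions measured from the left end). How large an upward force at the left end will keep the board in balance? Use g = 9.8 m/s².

F ≈ 520 N

Sum moments about the right end (the unknown pivot reaction has zero arm there).
Beam weight: 7.9 × 9.8 = 77.42 N down at 1.885 m → arm 1.885 m, τ = 77.42 × 1.885 = 145.9 N·m counterclockwise.
Weight: 35.7 × 9.8 = 349.9 N down at 0.89 m → arm 2.88 m, τ = 349.9 × 2.88 = 1008 N·m counterclockwise.
Hanging mass: 11.1 × 9.8 = 108.8 N down at 0.432 m → arm 3.338 m, τ = 108.8 × 3.338 = 363.2 N·m counterclockwise.
Bag of cement: 23.6 × 9.8 = 231.3 N down at 1.85 m → arm 1.92 m, τ = 231.3 × 1.92 = 444.1 N·m counterclockwise.
Net moment of the loads = 1961 N·m counterclockwise.
The upward force F acts at the left end, arm 3.77 m, giving F × 3.77 clockwise.
Στ = 0 ⇒ F × 3.77 = 1961 ⇒ F = 1961 / 3.77 = 520 N.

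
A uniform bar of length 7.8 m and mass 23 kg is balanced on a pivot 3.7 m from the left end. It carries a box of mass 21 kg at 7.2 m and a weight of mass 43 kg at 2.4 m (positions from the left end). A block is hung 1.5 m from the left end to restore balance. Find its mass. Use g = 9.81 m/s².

About the pivot (at 3.7 m from the left end):
Beam weight: 23 × 9.81 = 225.6 N down at 3.9 m → arm 0.2 m, τ = 225.6 × 0.2 = 45.12 N·m clockwise.
Box: 21 × 9.81 = 206 N down at 7.2 m → arm 3.5 m, τ = 206 × 3.5 = 721 N·m clockwise.
Weight: 43 × 9.81 = 421.8 N down at 2.4 m → arm 1.3 m, τ = 421.8 × 1.3 = 548.3 N·m counterclockwise.
Net moment of known loads = 217.8 N·m clockwise.
An unknown mass m at 1.5 m has arm 2.2 m; its moment is m·g·2.2 counterclockwise.
Στ = 0 ⇒ m × 9.81 × 2.2 = 217.8 ⇒ m = 217.8 / (9.81 × 2.2) = 10.1 kg.

m ≈ 10.1 kg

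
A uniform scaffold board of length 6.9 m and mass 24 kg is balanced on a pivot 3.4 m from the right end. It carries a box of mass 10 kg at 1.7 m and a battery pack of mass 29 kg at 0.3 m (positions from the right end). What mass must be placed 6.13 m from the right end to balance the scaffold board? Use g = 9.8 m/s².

Sum moments about the pivot (at 3.4 m from the right end) (the support reaction has zero arm there).
Beam weight: 24 × 9.8 = 235.2 N down at 3.45 m → arm 0.05 m, τ = 235.2 × 0.05 = 11.76 N·m counterclockwise.
Box: 10 × 9.8 = 98 N down at 1.7 m → arm 1.7 m, τ = 98 × 1.7 = 166.6 N·m clockwise.
Battery pack: 29 × 9.8 = 284.2 N down at 0.3 m → arm 3.1 m, τ = 284.2 × 3.1 = 881 N·m clockwise.
Net moment of known loads = 1036 N·m clockwise.
An unknown mass m at 6.13 m has arm 2.73 m; its moment is m·g·2.73 counterclockwise.
Balancing moments: m × 9.8 × 2.73 = 1036, giving m = 1036 / (9.8 × 2.73) = 38.7 kg.

m ≈ 38.7 kg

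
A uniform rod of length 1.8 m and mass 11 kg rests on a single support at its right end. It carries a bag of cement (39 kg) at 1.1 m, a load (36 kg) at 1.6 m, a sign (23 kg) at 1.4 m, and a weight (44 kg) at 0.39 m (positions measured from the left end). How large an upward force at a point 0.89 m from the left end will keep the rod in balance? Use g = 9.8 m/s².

F ≈ 1250 N

Take moments about the right end.
Beam weight: 11 × 9.8 = 107.8 N down at 0.9 m → arm 0.9 m, τ = 107.8 × 0.9 = 97.02 N·m counterclockwise.
Bag of cement: 39 × 9.8 = 382.2 N down at 1.1 m → arm 0.7 m, τ = 382.2 × 0.7 = 267.5 N·m counterclockwise.
Load: 36 × 9.8 = 352.8 N down at 1.6 m → arm 0.2 m, τ = 352.8 × 0.2 = 70.56 N·m counterclockwise.
Sign: 23 × 9.8 = 225.4 N down at 1.4 m → arm 0.4 m, τ = 225.4 × 0.4 = 90.16 N·m counterclockwise.
Weight: 44 × 9.8 = 431.2 N down at 0.39 m → arm 1.41 m, τ = 431.2 × 1.41 = 608 N·m counterclockwise.
Net moment of the loads = 1133 N·m counterclockwise.
The upward force F acts at a point 0.89 m from the left end, arm 0.91 m, giving F × 0.91 clockwise.
Balancing moments: F × 0.91 = 1133, giving F = 1133 / 0.91 = 1250 N.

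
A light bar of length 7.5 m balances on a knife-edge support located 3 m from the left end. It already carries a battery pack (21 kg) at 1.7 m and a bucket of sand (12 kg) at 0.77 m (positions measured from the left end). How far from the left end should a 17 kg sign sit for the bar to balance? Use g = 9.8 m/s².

x ≈ 6.18 m from the left end

About the knife-edge support (at 3 m from the left end):
Battery pack: 21 × 9.8 = 205.8 N down at 1.7 m → arm 1.3 m, τ = 205.8 × 1.3 = 267.5 N·m counterclockwise.
Bucket of sand: 12 × 9.8 = 117.6 N down at 0.77 m → arm 2.23 m, τ = 117.6 × 2.23 = 262.2 N·m counterclockwise.
Net moment of existing loads = 529.7 N·m counterclockwise.
The sign weighs 17 × 9.8 = 166.6 N and must supply an equal clockwise moment, so its lever arm about the knife-edge support is 529.7 / 166.6 = 3.18 m.
That puts it at 3 + 3.18 = 6.18 m from the left end.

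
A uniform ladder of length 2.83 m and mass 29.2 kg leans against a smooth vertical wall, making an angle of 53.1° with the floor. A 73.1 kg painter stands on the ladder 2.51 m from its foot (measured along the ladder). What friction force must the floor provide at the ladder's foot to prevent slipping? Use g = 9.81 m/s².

Choose the foot of the ladder as the axis so the floor normal and friction both act there and drop out.
Ladder weight 29.2×9.81 = 286.5 N acts at 1.415 m along the ladder; its horizontal arm is 1.415·cos53.1° = 0.8496 m → τ = 243.4 N·m clockwise.
Painter: 73.1×9.81 = 717.1 N at 2.51 m → arm 1.507 m → τ = 1081 N·m clockwise.
Wall normal N acts horizontally at the top; its moment arm is the height L sinθ = 2.83·sin53.1° = 2.263 m, counterclockwise.
Balancing moments: N × 2.263 = 1324, giving N = 585 N.
ΣFx = 0: friction at the foot balances the wall's push, so f = N_wall = 585 N.

f ≈ 585 N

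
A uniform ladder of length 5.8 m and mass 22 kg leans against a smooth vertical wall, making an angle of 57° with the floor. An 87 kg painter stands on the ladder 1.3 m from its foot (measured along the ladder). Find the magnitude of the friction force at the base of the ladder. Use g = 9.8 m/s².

f ≈ 194 N

Sum moments about the foot of the ladder (the floor normal and friction both act there and drop out).
Ladder weight 22×9.8 = 215.6 N acts at 2.9 m along the ladder; its horizontal arm is 2.9·cos57° = 1.579 m → τ = 340.4 N·m clockwise.
Painter: 87×9.8 = 852.6 N at 1.3 m → arm 0.708 m → τ = 603.6 N·m clockwise.
Wall normal N acts horizontally at the top; its moment arm is the height L sinθ = 5.8·sin57° = 4.864 m, counterclockwise.
Setting net torque to zero: N × 4.864 = 944 → N = 194 N.
ΣFx = 0: friction at the foot balances the wall's push, so f = N_wall = 194 N.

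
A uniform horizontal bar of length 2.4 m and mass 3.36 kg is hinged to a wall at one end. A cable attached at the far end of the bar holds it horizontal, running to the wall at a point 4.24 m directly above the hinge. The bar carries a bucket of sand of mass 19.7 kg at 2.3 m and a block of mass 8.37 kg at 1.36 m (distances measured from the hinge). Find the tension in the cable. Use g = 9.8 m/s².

About the hinge:
Beam weight: 3.36 × 9.8 = 32.93 N down at 1.2 m → arm 1.2 m, τ = 32.93 × 1.2 = 39.52 N·m clockwise.
Bucket of sand: 19.7 × 9.8 = 193.1 N down at 2.3 m → arm 2.3 m, τ = 193.1 × 2.3 = 444.1 N·m clockwise.
Block: 8.37 × 9.8 = 82.03 N down at 1.36 m → arm 1.36 m, τ = 82.03 × 1.36 = 111.6 N·m clockwise.
Total clockwise load moment = 595.2 N·m.
The cable tension T acts at 2.4 m; only its component perpendicular to the bar, T sinθ, produces torque. sinθ = h/√(h²+d²) = 4.24/√(4.24²+2.4²) = 0.8703.
Setting net torque to zero: T × 2.4 × 0.8703 = 595.2 → T = 595.2 / 2.089 = 285 N.

T ≈ 285 N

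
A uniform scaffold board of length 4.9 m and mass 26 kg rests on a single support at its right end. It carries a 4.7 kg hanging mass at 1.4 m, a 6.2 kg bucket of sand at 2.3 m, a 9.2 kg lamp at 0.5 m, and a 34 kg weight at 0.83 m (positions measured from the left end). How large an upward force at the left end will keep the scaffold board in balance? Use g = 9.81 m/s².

F ≈ 551 N

Sum moments about the right end (the unknown pivot reaction has zero arm there).
Beam weight: 26 × 9.81 = 255.1 N down at 2.45 m → arm 2.45 m, τ = 255.1 × 2.45 = 625 N·m counterclockwise.
Hanging mass: 4.7 × 9.81 = 46.11 N down at 1.4 m → arm 3.5 m, τ = 46.11 × 3.5 = 161.4 N·m counterclockwise.
Bucket of sand: 6.2 × 9.81 = 60.82 N down at 2.3 m → arm 2.6 m, τ = 60.82 × 2.6 = 158.1 N·m counterclockwise.
Lamp: 9.2 × 9.81 = 90.25 N down at 0.5 m → arm 4.4 m, τ = 90.25 × 4.4 = 397.1 N·m counterclockwise.
Weight: 34 × 9.81 = 333.5 N down at 0.83 m → arm 4.07 m, τ = 333.5 × 4.07 = 1357 N·m counterclockwise.
Net moment of the loads = 2699 N·m counterclockwise.
The upward force F acts at the left end, arm 4.9 m, giving F × 4.9 clockwise.
For rotational equilibrium, F × 4.9 = 2699, so F = 2699 / 4.9 = 551 N.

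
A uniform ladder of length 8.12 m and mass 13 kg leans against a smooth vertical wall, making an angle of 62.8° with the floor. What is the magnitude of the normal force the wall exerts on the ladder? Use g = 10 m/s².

Sum moments about the foot of the ladder (the floor normal and friction both act there and drop out).
Ladder weight 13×10 = 130 N acts at 4.06 m along the ladder; its horizontal arm is 4.06·cos62.8° = 1.856 m → τ = 241.3 N·m clockwise.
Wall normal N acts horizontally at the top; its moment arm is the height L sinθ = 8.12·sin62.8° = 7.222 m, counterclockwise.
Στ = 0 ⇒ N × 7.222 = 241.3 ⇒ N = 33.4 N.

N_wall ≈ 33.4 N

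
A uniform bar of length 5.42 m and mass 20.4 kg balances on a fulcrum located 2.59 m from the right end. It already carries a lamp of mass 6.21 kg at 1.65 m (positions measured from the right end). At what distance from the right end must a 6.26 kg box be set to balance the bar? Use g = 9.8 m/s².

Take moments about the fulcrum (at 2.59 m from the right end).
Beam weight: 20.4 × 9.8 = 199.9 N down at 2.71 m → arm 0.12 m, τ = 199.9 × 0.12 = 23.99 N·m counterclockwise.
Lamp: 6.21 × 9.8 = 60.86 N down at 1.65 m → arm 0.94 m, τ = 60.86 × 0.94 = 57.21 N·m clockwise.
Net moment of existing loads = 33.22 N·m clockwise.
The box weighs 6.26 × 9.8 = 61.35 N and must supply an equal counterclockwise moment, so its lever arm about the fulcrum is 33.22 / 61.35 = 0.541 m.
That puts it at 2.59 + 0.541 = 3.13 m from the right end.

x ≈ 3.13 m from the right end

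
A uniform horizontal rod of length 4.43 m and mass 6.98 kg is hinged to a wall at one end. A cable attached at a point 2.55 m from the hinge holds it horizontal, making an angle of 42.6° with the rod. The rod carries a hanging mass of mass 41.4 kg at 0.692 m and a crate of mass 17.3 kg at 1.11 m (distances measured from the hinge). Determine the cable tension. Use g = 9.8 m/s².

Sum moments about the hinge (the unknown hinge reaction has zero arm there).
Beam weight: 6.98 × 9.8 = 68.4 N down at 2.215 m → arm 2.215 m, τ = 68.4 × 2.215 = 151.5 N·m clockwise.
Hanging mass: 41.4 × 9.8 = 405.7 N down at 0.692 m → arm 0.692 m, τ = 405.7 × 0.692 = 280.7 N·m clockwise.
Crate: 17.3 × 9.8 = 169.5 N down at 1.11 m → arm 1.11 m, τ = 169.5 × 1.11 = 188.1 N·m clockwise.
Total clockwise load moment = 620.3 N·m.
The cable tension T acts at 2.55 m; only its component perpendicular to the rod, T sinθ, produces torque. sin 42.6° = 0.6769.
Setting net torque to zero: T × 2.55 × 0.6769 = 620.3 → T = 620.3 / 1.726 = 359 N.

T ≈ 359 N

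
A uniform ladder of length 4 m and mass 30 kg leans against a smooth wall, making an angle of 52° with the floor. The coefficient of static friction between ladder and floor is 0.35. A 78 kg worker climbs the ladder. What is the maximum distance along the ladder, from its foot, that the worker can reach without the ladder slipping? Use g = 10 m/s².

About the foot of the ladder:
Ladder weight 30×10 = 300 N acts at 2 m along the ladder; its horizontal arm is 2·cos52° = 1.231 m → τ = 369.3 N·m clockwise.
Worker weight 78×10 = 780 N at distance d → arm d·cos52° → τ = 780·d·0.6157 clockwise.
Wall normal N at the top has arm L sinθ = 3.152 m counterclockwise, so Στ = 0 gives N·3.152 = 369.3 + 480.2·d.
ΣFy = 0 ⇒ N_floor = 1080 N, so the maximum friction is μ_s·N_floor = 0.35×1080 = 378 N. ΣFx = 0 ⇒ N_wall = f, so at the slipping point N = 378 N.
Substituting: 378×3.152 = 369.3 + 480.2·d ⇒ d = (1191 − 369.3) / 480.2 = 1.71 m.

d ≈ 1.71 m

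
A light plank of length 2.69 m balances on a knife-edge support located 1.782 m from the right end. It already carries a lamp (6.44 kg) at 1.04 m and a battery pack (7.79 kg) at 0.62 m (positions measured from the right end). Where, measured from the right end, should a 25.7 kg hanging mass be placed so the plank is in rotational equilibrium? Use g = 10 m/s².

x ≈ 2.32 m from the right end

Choose the knife-edge support (at 1.782 m from the right end) as the axis so the support reaction has zero arm there.
Lamp: 6.44 × 10 = 64.4 N down at 1.04 m → arm 0.742 m, τ = 64.4 × 0.742 = 47.78 N·m clockwise.
Battery pack: 7.79 × 10 = 77.9 N down at 0.62 m → arm 1.162 m, τ = 77.9 × 1.162 = 90.52 N·m clockwise.
Net moment of existing loads = 138.3 N·m clockwise.
The hanging mass weighs 25.7 × 10 = 257 N and must supply an equal counterclockwise moment, so its lever arm about the knife-edge support is 138.3 / 257 = 0.538 m.
That puts it at 1.782 + 0.538 = 2.32 m from the right end.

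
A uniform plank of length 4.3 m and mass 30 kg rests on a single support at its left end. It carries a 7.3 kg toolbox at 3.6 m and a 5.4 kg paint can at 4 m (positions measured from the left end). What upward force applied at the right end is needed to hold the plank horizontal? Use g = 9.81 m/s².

Taking torques about the left end:
Beam weight: 30 × 9.81 = 294.3 N down at 2.15 m → arm 2.15 m, τ = 294.3 × 2.15 = 632.7 N·m clockwise.
Toolbox: 7.3 × 9.81 = 71.61 N down at 3.6 m → arm 3.6 m, τ = 71.61 × 3.6 = 257.8 N·m clockwise.
Paint can: 5.4 × 9.81 = 52.97 N down at 4 m → arm 4 m, τ = 52.97 × 4 = 211.9 N·m clockwise.
Net moment of the loads = 1102 N·m clockwise.
The upward force F acts at the right end, arm 4.3 m, giving F × 4.3 counterclockwise.
Setting net torque to zero: F × 4.3 = 1102 → F = 1102 / 4.3 = 256 N.

F ≈ 256 N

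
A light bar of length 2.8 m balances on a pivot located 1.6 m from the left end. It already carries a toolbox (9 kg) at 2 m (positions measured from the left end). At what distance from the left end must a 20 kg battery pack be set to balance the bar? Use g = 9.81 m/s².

Taking torques about the pivot (at 1.6 m from the left end):
Toolbox: 9 × 9.81 = 88.29 N down at 2 m → arm 0.4 m, τ = 88.29 × 0.4 = 35.32 N·m clockwise.
Net moment of existing loads = 35.32 N·m clockwise.
The battery pack weighs 20 × 9.81 = 196.2 N and must supply an equal counterclockwise moment, so its lever arm about the pivot is 35.32 / 196.2 = 0.18 m.
That puts it at 1.6 − 0.18 = 1.42 m from the left end.

x ≈ 1.42 m from the left end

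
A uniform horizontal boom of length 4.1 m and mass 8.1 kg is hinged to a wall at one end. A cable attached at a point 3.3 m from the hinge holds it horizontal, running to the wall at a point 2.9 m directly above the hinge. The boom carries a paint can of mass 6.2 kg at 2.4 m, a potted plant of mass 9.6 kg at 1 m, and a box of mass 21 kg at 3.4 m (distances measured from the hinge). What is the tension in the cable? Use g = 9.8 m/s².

T ≈ 506 N

Taking torques about the hinge:
Beam weight: 8.1 × 9.8 = 79.38 N down at 2.05 m → arm 2.05 m, τ = 79.38 × 2.05 = 162.7 N·m clockwise.
Paint can: 6.2 × 9.8 = 60.76 N down at 2.4 m → arm 2.4 m, τ = 60.76 × 2.4 = 145.8 N·m clockwise.
Potted plant: 9.6 × 9.8 = 94.08 N down at 1 m → arm 1 m, τ = 94.08 × 1 = 94.08 N·m clockwise.
Box: 21 × 9.8 = 205.8 N down at 3.4 m → arm 3.4 m, τ = 205.8 × 3.4 = 699.7 N·m clockwise.
Total clockwise load moment = 1102 N·m.
The cable tension T acts at 3.3 m; only its component perpendicular to the boom, T sinθ, produces torque. sinθ = h/√(h²+d²) = 2.9/√(2.9²+3.3²) = 0.6601.
For rotational equilibrium, T × 3.3 × 0.6601 = 1102, so T = 1102 / 2.178 = 506 N.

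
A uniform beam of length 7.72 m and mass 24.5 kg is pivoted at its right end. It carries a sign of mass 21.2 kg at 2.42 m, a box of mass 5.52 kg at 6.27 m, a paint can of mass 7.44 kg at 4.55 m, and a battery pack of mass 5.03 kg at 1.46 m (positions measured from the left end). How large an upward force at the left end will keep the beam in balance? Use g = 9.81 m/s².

Choose the right end as the axis so the unknown pivot reaction has zero arm there.
Beam weight: 24.5 × 9.81 = 240.3 N down at 3.86 m → arm 3.86 m, τ = 240.3 × 3.86 = 927.6 N·m counterclockwise.
Sign: 21.2 × 9.81 = 208 N down at 2.42 m → arm 5.3 m, τ = 208 × 5.3 = 1102 N·m counterclockwise.
Box: 5.52 × 9.81 = 54.15 N down at 6.27 m → arm 1.45 m, τ = 54.15 × 1.45 = 78.52 N·m counterclockwise.
Paint can: 7.44 × 9.81 = 72.99 N down at 4.55 m → arm 3.17 m, τ = 72.99 × 3.17 = 231.4 N·m counterclockwise.
Battery pack: 5.03 × 9.81 = 49.34 N down at 1.46 m → arm 6.26 m, τ = 49.34 × 6.26 = 308.9 N·m counterclockwise.
Net moment of the loads = 2648 N·m counterclockwise.
The upward force F acts at the left end, arm 7.72 m, giving F × 7.72 clockwise.
Balancing moments: F × 7.72 = 2648, giving F = 2648 / 7.72 = 343 N.

F ≈ 343 N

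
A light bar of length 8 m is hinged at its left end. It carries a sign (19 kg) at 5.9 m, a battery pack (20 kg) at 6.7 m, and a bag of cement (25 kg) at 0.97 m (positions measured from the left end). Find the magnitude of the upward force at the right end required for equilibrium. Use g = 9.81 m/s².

Choose the left end as the axis so the unknown pivot reaction has zero arm there.
Sign: 19 × 9.81 = 186.4 N down at 5.9 m → arm 5.9 m, τ = 186.4 × 5.9 = 1100 N·m clockwise.
Battery pack: 20 × 9.81 = 196.2 N down at 6.7 m → arm 6.7 m, τ = 196.2 × 6.7 = 1315 N·m clockwise.
Bag of cement: 25 × 9.81 = 245.2 N down at 0.97 m → arm 0.97 m, τ = 245.2 × 0.97 = 237.8 N·m clockwise.
Net moment of the loads = 2653 N·m clockwise.
The upward force F acts at the right end, arm 8 m, giving F × 8 counterclockwise.
Στ = 0 ⇒ F × 8 = 2653 ⇒ F = 2653 / 8 = 332 N.

F ≈ 332 N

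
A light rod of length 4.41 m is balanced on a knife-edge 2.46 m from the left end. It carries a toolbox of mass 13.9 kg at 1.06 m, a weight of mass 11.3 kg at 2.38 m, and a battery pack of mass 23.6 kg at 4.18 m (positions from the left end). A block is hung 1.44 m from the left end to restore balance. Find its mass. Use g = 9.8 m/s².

Sum moments about the knife-edge (at 2.46 m from the left end) (the support reaction has zero arm there).
Toolbox: 13.9 × 9.8 = 136.2 N down at 1.06 m → arm 1.4 m, τ = 136.2 × 1.4 = 190.7 N·m counterclockwise.
Weight: 11.3 × 9.8 = 110.7 N down at 2.38 m → arm 0.08 m, τ = 110.7 × 0.08 = 8.856 N·m counterclockwise.
Battery pack: 23.6 × 9.8 = 231.3 N down at 4.18 m → arm 1.72 m, τ = 231.3 × 1.72 = 397.8 N·m clockwise.
Net moment of known loads = 198.2 N·m clockwise.
An unknown mass m at 1.44 m has arm 1.02 m; its moment is m·g·1.02 counterclockwise.
Setting net torque to zero: m × 9.8 × 1.02 = 198.2 → m = 198.2 / (9.8 × 1.02) = 19.8 kg.

m ≈ 19.8 kg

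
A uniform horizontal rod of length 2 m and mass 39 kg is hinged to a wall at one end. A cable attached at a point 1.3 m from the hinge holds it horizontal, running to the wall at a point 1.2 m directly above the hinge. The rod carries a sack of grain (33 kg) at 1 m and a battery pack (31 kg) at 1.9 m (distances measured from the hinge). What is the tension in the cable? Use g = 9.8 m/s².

Taking torques about the hinge:
Beam weight: 39 × 9.8 = 382.2 N down at 1 m → arm 1 m, τ = 382.2 × 1 = 382.2 N·m clockwise.
Sack of grain: 33 × 9.8 = 323.4 N down at 1 m → arm 1 m, τ = 323.4 × 1 = 323.4 N·m clockwise.
Battery pack: 31 × 9.8 = 303.8 N down at 1.9 m → arm 1.9 m, τ = 303.8 × 1.9 = 577.2 N·m clockwise.
Total clockwise load moment = 1283 N·m.
The cable tension T acts at 1.3 m; only its component perpendicular to the rod, T sinθ, produces torque. sinθ = h/√(h²+d²) = 1.2/√(1.2²+1.3²) = 0.6783.
For rotational equilibrium, T × 1.3 × 0.6783 = 1283, so T = 1283 / 0.8818 = 1450 N.

T ≈ 1450 N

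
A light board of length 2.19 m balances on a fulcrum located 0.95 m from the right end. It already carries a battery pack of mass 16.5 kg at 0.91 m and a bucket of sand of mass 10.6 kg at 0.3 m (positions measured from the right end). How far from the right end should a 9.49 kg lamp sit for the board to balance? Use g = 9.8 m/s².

x ≈ 1.75 m from the right end

Taking torques about the fulcrum (at 0.95 m from the right end):
Battery pack: 16.5 × 9.8 = 161.7 N down at 0.91 m → arm 0.04 m, τ = 161.7 × 0.04 = 6.468 N·m clockwise.
Bucket of sand: 10.6 × 9.8 = 103.9 N down at 0.3 m → arm 0.65 m, τ = 103.9 × 0.65 = 67.54 N·m clockwise.
Net moment of existing loads = 74.01 N·m clockwise.
The lamp weighs 9.49 × 9.8 = 93 N and must supply an equal counterclockwise moment, so its lever arm about the fulcrum is 74.01 / 93 = 0.796 m.
That puts it at 0.95 + 0.796 = 1.75 m from the right end.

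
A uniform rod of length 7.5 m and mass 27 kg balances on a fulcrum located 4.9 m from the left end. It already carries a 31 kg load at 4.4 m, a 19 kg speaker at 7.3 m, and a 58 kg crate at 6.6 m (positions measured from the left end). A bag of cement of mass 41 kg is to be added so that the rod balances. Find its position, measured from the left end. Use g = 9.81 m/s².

x ≈ 2.52 m from the left end

About the fulcrum (at 4.9 m from the left end):
Beam weight: 27 × 9.81 = 264.9 N down at 3.75 m → arm 1.15 m, τ = 264.9 × 1.15 = 304.6 N·m counterclockwise.
Load: 31 × 9.81 = 304.1 N down at 4.4 m → arm 0.5 m, τ = 304.1 × 0.5 = 152.1 N·m counterclockwise.
Speaker: 19 × 9.81 = 186.4 N down at 7.3 m → arm 2.4 m, τ = 186.4 × 2.4 = 447.4 N·m clockwise.
Crate: 58 × 9.81 = 569 N down at 6.6 m → arm 1.7 m, τ = 569 × 1.7 = 967.3 N·m clockwise.
Net moment of existing loads = 958 N·m clockwise.
The bag of cement weighs 41 × 9.81 = 402.2 N and must supply an equal counterclockwise moment, so its lever arm about the fulcrum is 958 / 402.2 = 2.38 m.
That puts it at 4.9 − 2.38 = 2.52 m from the left end.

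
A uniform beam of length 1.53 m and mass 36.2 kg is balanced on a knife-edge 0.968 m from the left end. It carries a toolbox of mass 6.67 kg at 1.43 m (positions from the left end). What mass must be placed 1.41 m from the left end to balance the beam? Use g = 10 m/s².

Choose the knife-edge (at 0.968 m from the left end) as the axis so the support reaction has zero arm there.
Beam weight: 36.2 × 10 = 362 N down at 0.765 m → arm 0.203 m, τ = 362 × 0.203 = 73.49 N·m counterclockwise.
Toolbox: 6.67 × 10 = 66.7 N down at 1.43 m → arm 0.462 m, τ = 66.7 × 0.462 = 30.82 N·m clockwise.
Net moment of known loads = 42.67 N·m counterclockwise.
An unknown mass m at 1.41 m has arm 0.442 m; its moment is m·g·0.442 clockwise.
For rotational equilibrium, m × 10 × 0.442 = 42.67, so m = 42.67 / (10 × 0.442) = 9.65 kg.

m ≈ 9.65 kg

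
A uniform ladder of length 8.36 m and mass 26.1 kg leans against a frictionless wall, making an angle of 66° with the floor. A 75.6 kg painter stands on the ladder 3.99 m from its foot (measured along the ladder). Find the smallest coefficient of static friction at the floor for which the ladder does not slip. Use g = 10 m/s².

Taking torques about the foot of the ladder:
Ladder weight 26.1×10 = 261 N acts at 4.18 m along the ladder; its horizontal arm is 4.18·cos66° = 1.7 m → τ = 443.7 N·m clockwise.
Painter: 75.6×10 = 756 N at 3.99 m → arm 1.623 m → τ = 1227 N·m clockwise.
Wall normal N acts horizontally at the top; its moment arm is the height L sinθ = 8.36·sin66° = 7.637 m, counterclockwise.
For rotational equilibrium, N × 7.637 = 1671, so N = 218.8 N.
ΣFx = 0 ⇒ f = N_wall = 218.8 N. ΣFy = 0 ⇒ N_floor = 1017 N.
μ_min = f / N_floor = 218.8 / 1017 = 0.215.

μ_min ≈ 0.215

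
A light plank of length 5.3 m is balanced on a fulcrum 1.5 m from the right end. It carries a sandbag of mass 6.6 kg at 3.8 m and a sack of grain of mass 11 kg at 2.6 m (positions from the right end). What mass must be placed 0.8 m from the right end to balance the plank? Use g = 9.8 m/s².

m ≈ 39 kg

Taking torques about the fulcrum (at 1.5 m from the right end):
Sandbag: 6.6 × 9.8 = 64.68 N down at 3.8 m → arm 2.3 m, τ = 64.68 × 2.3 = 148.8 N·m counterclockwise.
Sack of grain: 11 × 9.8 = 107.8 N down at 2.6 m → arm 1.1 m, τ = 107.8 × 1.1 = 118.6 N·m counterclockwise.
Net moment of known loads = 267.4 N·m counterclockwise.
An unknown mass m at 0.8 m has arm 0.7 m; its moment is m·g·0.7 clockwise.
Balancing moments: m × 9.8 × 0.7 = 267.4, giving m = 267.4 / (9.8 × 0.7) = 39 kg.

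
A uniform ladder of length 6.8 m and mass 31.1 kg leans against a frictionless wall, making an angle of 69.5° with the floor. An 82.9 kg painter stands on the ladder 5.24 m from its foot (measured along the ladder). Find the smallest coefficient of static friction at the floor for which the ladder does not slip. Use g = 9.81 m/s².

μ_min ≈ 0.261

About the foot of the ladder:
Ladder weight 31.1×9.81 = 305.1 N acts at 3.4 m along the ladder; its horizontal arm is 3.4·cos69.5° = 1.191 m → τ = 363.4 N·m clockwise.
Painter: 82.9×9.81 = 813.2 N at 5.24 m → arm 1.835 m → τ = 1492 N·m clockwise.
Wall normal N acts horizontally at the top; its moment arm is the height L sinθ = 6.8·sin69.5° = 6.369 m, counterclockwise.
Setting net torque to zero: N × 6.369 = 1855 → N = 291.3 N.
ΣFx = 0 ⇒ f = N_wall = 291.3 N. ΣFy = 0 ⇒ N_floor = 1118 N.
μ_min = f / N_floor = 291.3 / 1118 = 0.261.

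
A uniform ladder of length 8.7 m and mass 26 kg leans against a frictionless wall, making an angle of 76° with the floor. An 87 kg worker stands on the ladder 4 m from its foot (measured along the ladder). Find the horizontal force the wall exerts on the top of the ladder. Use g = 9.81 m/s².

N_wall ≈ 130 N

Sum moments about the foot of the ladder (the floor normal and friction both act there and drop out).
Ladder weight 26×9.81 = 255.1 N acts at 4.35 m along the ladder; its horizontal arm is 4.35·cos76° = 1.052 m → τ = 268.4 N·m clockwise.
Worker: 87×9.81 = 853.5 N at 4 m → arm 0.9677 m → τ = 825.9 N·m clockwise.
Wall normal N acts horizontally at the top; its moment arm is the height L sinθ = 8.7·sin76° = 8.442 m, counterclockwise.
Στ = 0 ⇒ N × 8.442 = 1094 ⇒ N = 130 N.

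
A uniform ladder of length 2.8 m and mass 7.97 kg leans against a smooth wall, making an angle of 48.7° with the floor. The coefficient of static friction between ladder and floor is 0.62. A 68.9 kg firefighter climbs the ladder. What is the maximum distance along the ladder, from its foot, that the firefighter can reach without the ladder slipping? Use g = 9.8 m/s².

Sum moments about the foot of the ladder (the floor normal and friction both act there and drop out).
Ladder weight 7.97×9.8 = 78.11 N acts at 1.4 m along the ladder; its horizontal arm is 1.4·cos48.7° = 0.924 m → τ = 72.17 N·m clockwise.
Firefighter weight 68.9×9.8 = 675.2 N at distance d → arm d·cos48.7° → τ = 675.2·d·0.66 clockwise.
Wall normal N at the top has arm L sinθ = 2.104 m counterclockwise, so Στ = 0 gives N·2.104 = 72.17 + 445.6·d.
ΣFy = 0 ⇒ N_floor = 753.3 N, so the maximum friction is μ_s·N_floor = 0.62×753.3 = 467 N. ΣFx = 0 ⇒ N_wall = f, so at the slipping point N = 467 N.
Substituting: 467×2.104 = 72.17 + 445.6·d ⇒ d = (982.6 − 72.17) / 445.6 = 2.04 m.

d ≈ 2.04 m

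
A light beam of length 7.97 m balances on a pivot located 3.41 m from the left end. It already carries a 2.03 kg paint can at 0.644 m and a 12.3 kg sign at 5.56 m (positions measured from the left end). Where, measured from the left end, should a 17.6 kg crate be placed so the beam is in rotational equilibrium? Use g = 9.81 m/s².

x ≈ 2.23 m from the left end

Taking torques about the pivot (at 3.41 m from the left end):
Paint can: 2.03 × 9.81 = 19.91 N down at 0.644 m → arm 2.766 m, τ = 19.91 × 2.766 = 55.07 N·m counterclockwise.
Sign: 12.3 × 9.81 = 120.7 N down at 5.56 m → arm 2.15 m, τ = 120.7 × 2.15 = 259.5 N·m clockwise.
Net moment of existing loads = 204.4 N·m clockwise.
The crate weighs 17.6 × 9.81 = 172.7 N and must supply an equal counterclockwise moment, so its lever arm about the pivot is 204.4 / 172.7 = 1.18 m.
That puts it at 3.41 − 1.18 = 2.23 m from the left end.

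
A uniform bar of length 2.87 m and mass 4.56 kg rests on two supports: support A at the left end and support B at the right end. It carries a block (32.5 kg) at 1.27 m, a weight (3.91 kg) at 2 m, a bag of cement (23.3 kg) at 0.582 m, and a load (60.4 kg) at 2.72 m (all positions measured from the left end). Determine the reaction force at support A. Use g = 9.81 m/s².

Take moments about support B.
Beam weight: 4.56 × 9.81 = 44.73 N down at 1.435 m → arm 1.435 m, τ = 44.73 × 1.435 = 64.19 N·m counterclockwise.
Block: 32.5 × 9.81 = 318.8 N down at 1.27 m → arm 1.6 m, τ = 318.8 × 1.6 = 510.1 N·m counterclockwise.
Weight: 3.91 × 9.81 = 38.36 N down at 2 m → arm 0.87 m, τ = 38.36 × 0.87 = 33.37 N·m counterclockwise.
Bag of cement: 23.3 × 9.81 = 228.6 N down at 0.582 m → arm 2.288 m, τ = 228.6 × 2.288 = 523 N·m counterclockwise.
Load: 60.4 × 9.81 = 592.5 N down at 2.72 m → arm 0.15 m, τ = 592.5 × 0.15 = 88.88 N·m counterclockwise.
Net load moment about support B = 1220 N·m counterclockwise.
Reaction R at support A is upward at 0 m, arm 2.87 m → moment R × 2.87 clockwise.
Setting net torque to zero: R × 2.87 = 1220 → R = 425 N.

R_A ≈ 425 N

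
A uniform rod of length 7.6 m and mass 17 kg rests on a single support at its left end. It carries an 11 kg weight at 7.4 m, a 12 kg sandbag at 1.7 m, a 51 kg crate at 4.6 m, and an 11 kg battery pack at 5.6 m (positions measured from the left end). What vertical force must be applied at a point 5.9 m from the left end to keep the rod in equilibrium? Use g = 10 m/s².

Taking torques about the left end:
Beam weight: 17 × 10 = 170 N down at 3.8 m → arm 3.8 m, τ = 170 × 3.8 = 646 N·m clockwise.
Weight: 11 × 10 = 110 N down at 7.4 m → arm 7.4 m, τ = 110 × 7.4 = 814 N·m clockwise.
Sandbag: 12 × 10 = 120 N down at 1.7 m → arm 1.7 m, τ = 120 × 1.7 = 204 N·m clockwise.
Crate: 51 × 10 = 510 N down at 4.6 m → arm 4.6 m, τ = 510 × 4.6 = 2346 N·m clockwise.
Battery pack: 11 × 10 = 110 N down at 5.6 m → arm 5.6 m, τ = 110 × 5.6 = 616 N·m clockwise.
Net moment of the loads = 4626 N·m clockwise.
The upward force F acts at a point 5.9 m from the left end, arm 5.9 m, giving F × 5.9 counterclockwise.
Balancing moments: F × 5.9 = 4626, giving F = 4626 / 5.9 = 784 N.

F ≈ 784 N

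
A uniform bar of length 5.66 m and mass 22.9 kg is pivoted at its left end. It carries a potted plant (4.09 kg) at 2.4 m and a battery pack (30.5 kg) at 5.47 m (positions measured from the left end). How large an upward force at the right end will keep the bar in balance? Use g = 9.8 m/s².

About the left end:
Beam weight: 22.9 × 9.8 = 224.4 N down at 2.83 m → arm 2.83 m, τ = 224.4 × 2.83 = 635.1 N·m clockwise.
Potted plant: 4.09 × 9.8 = 40.08 N down at 2.4 m → arm 2.4 m, τ = 40.08 × 2.4 = 96.19 N·m clockwise.
Battery pack: 30.5 × 9.8 = 298.9 N down at 5.47 m → arm 5.47 m, τ = 298.9 × 5.47 = 1635 N·m clockwise.
Net moment of the loads = 2366 N·m clockwise.
The upward force F acts at the right end, arm 5.66 m, giving F × 5.66 counterclockwise.
Setting net torque to zero: F × 5.66 = 2366 → F = 2366 / 5.66 = 418 N.

F ≈ 418 N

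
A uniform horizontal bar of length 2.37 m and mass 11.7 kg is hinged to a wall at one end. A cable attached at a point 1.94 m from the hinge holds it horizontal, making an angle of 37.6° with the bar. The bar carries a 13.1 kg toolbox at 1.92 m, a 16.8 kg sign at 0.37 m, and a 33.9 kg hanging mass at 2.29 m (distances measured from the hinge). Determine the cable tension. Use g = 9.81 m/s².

About the hinge:
Beam weight: 11.7 × 9.81 = 114.8 N down at 1.185 m → arm 1.185 m, τ = 114.8 × 1.185 = 136 N·m clockwise.
Toolbox: 13.1 × 9.81 = 128.5 N down at 1.92 m → arm 1.92 m, τ = 128.5 × 1.92 = 246.7 N·m clockwise.
Sign: 16.8 × 9.81 = 164.8 N down at 0.37 m → arm 0.37 m, τ = 164.8 × 0.37 = 60.98 N·m clockwise.
Hanging mass: 33.9 × 9.81 = 332.6 N down at 2.29 m → arm 2.29 m, τ = 332.6 × 2.29 = 761.7 N·m clockwise.
Total clockwise load moment = 1205 N·m.
The cable tension T acts at 1.94 m; only its component perpendicular to the bar, T sinθ, produces torque. sin 37.6° = 0.6101.
Balancing moments: T × 1.94 × 0.6101 = 1205, giving T = 1205 / 1.184 = 1020 N.

T ≈ 1020 N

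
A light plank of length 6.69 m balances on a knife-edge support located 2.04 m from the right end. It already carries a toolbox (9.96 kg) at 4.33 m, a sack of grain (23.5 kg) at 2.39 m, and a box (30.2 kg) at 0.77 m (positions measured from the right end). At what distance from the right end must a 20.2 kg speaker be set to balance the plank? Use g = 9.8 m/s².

Take moments about the knife-edge support (at 2.04 m from the right end).
Toolbox: 9.96 × 9.8 = 97.61 N down at 4.33 m → arm 2.29 m, τ = 97.61 × 2.29 = 223.5 N·m counterclockwise.
Sack of grain: 23.5 × 9.8 = 230.3 N down at 2.39 m → arm 0.35 m, τ = 230.3 × 0.35 = 80.61 N·m counterclockwise.
Box: 30.2 × 9.8 = 296 N down at 0.77 m → arm 1.27 m, τ = 296 × 1.27 = 375.9 N·m clockwise.
Net moment of existing loads = 71.79 N·m clockwise.
The speaker weighs 20.2 × 9.8 = 198 N and must supply an equal counterclockwise moment, so its lever arm about the knife-edge support is 71.79 / 198 = 0.363 m.
That puts it at 2.04 + 0.363 = 2.4 m from the right end.

x ≈ 2.4 m from the right end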